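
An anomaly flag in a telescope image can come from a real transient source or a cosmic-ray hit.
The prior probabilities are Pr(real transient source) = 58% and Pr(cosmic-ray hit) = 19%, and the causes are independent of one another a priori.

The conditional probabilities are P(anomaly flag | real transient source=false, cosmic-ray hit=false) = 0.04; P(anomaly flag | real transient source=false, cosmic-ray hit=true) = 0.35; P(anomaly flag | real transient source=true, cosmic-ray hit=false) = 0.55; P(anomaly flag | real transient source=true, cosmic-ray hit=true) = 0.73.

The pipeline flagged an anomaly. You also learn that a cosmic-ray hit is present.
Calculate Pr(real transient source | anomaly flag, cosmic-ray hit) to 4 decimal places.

P(anomaly flag | cosmic-ray hit) = 0.35×0.42 + 0.73×0.58 = 0.147000 + 0.423400 = 0.570400
Of this, 0.423400 comes from 0.73×0.58 (the real transient source=true cases).
P(real transient source | anomaly flag, cosmic-ray hit) = 0.423400 / 0.570400 ≈ 0.7423

Pr(real transient source | anomaly flag, cosmic-ray hit) ≈ 0.7423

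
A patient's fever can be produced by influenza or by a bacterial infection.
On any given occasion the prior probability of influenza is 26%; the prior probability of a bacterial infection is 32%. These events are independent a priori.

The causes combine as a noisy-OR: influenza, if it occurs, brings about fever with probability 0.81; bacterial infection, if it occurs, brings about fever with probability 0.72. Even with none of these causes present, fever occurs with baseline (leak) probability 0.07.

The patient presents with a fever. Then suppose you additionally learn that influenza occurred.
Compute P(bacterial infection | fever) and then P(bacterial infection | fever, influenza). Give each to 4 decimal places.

P(bacterial infection | fever) ≈ 0.5844; P(bacterial infection | fever, influenza) ≈ 0.3520

Under noisy-OR, P(fever | causes) = 1 − (1−0.07)·∏(1−qᵢ) over the active causes.
P(fever) = 0.07×0.74×0.68 + 0.7396×0.74×0.32 + 0.8233×0.26×0.68 + 0.950524×0.26×0.32 = 0.035224 + 0.175137 + 0.145559 + 0.079084 = 0.435004
Of this, 0.254221 comes from 0.175137 + 0.079084 (the bacterial infection=true cases).
So P(bacterial infection | fever) = 0.254221/0.435004 ≈ 0.5844.

With the extra evidence:
Enumerate both values of bacterial infection and weight by the priors:
  P(fever | influenza) = 0.8233*0.68 + 0.950524*0.32
        = 0.559844 + 0.304168 = 0.864012
The terms with bacterial infection present sum to 0.304168, so
  P(bacterial infection | fever, influenza) = 0.304168 / 0.864012 ≈ 0.3520
This is intercausal reasoning (explaining away): once influenza accounts for the fever, bacterial infection becomes less likely.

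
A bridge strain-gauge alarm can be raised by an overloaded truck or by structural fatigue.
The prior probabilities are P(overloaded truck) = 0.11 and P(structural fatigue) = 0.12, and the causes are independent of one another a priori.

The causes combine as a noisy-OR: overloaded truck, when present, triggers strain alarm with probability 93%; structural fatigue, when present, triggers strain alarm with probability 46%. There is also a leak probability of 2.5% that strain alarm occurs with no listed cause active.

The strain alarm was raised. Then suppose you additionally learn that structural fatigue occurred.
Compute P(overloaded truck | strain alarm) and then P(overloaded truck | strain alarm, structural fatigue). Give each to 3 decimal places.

P(overloaded truck | strain alarm) ≈ 0.595; P(overloaded truck | strain alarm, structural fatigue) ≈ 0.201

Under noisy-OR, P(strain alarm | causes) = 1 − (1−0.025)·∏(1−qᵢ) over the active causes.
P(strain alarm) = 0.025·0.89·0.88 + 0.4735·0.89·0.12 + 0.93175·0.11·0.88 + 0.963145·0.11·0.12 = 0.019580 + 0.050570 + 0.090193 + 0.012714 = 0.173057
The overloaded truck-present share is 0.090193 + 0.012714 = 0.102907.
Hence the posterior is 0.102907/0.173057 ≈ 0.595.

With the extra evidence:
Sum P(strain alarm|·) weighted by the priors over both values of overloaded truck:
  P(strain alarm | structural fatigue) = 0.4735*0.89 + 0.963145*0.11
        = 0.421415 + 0.105946 = 0.527361
The terms with overloaded truck present sum to 0.105946, so
  P(overloaded truck | strain alarm, structural fatigue) = 0.105946 / 0.527361 ≈ 0.201
This is intercausal reasoning (explaining away): once structural fatigue accounts for the strain alarm, overloaded truck becomes less likely.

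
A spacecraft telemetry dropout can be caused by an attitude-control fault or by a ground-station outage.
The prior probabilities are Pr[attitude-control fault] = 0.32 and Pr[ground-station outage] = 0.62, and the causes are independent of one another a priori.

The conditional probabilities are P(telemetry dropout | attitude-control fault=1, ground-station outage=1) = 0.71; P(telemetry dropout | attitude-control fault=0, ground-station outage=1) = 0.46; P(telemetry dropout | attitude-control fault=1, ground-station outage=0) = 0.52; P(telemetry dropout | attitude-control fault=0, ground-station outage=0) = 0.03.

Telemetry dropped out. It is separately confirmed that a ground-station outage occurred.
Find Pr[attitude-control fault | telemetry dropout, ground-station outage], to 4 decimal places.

For the numerator, keep only attitude-control fault=true terms: 0.71×0.32 = 0.227200
Denominator P(telemetry dropout | ground-station outage): 0.46×0.68 + 0.71×0.32 = 0.540000
P(attitude-control fault | telemetry dropout, ground-station outage) = 0.227200/0.540000 ≈ 0.4207

Pr[attitude-control fault | telemetry dropout, ground-station outage] ≈ 0.4207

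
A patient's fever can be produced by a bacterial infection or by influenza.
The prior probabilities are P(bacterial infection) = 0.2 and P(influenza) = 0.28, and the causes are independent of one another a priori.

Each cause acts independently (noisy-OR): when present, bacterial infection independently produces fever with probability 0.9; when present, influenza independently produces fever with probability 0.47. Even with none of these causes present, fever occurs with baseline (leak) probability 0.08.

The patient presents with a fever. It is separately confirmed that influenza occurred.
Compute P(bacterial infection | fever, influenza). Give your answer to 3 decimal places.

P(bacterial infection | fever, influenza) ≈ 0.317

Under noisy-OR, P(fever | causes) = 1 − (1−0.08)·∏(1−qᵢ) over the active causes.
P(fever | influenza) = 0.5124*0.8 + 0.95124*0.2 = 0.409920 + 0.190248 = 0.600168
Restricting to configurations with bacterial infection present: 0.95124*0.2 = 0.190248.
Hence the posterior is 0.190248/0.600168 ≈ 0.317.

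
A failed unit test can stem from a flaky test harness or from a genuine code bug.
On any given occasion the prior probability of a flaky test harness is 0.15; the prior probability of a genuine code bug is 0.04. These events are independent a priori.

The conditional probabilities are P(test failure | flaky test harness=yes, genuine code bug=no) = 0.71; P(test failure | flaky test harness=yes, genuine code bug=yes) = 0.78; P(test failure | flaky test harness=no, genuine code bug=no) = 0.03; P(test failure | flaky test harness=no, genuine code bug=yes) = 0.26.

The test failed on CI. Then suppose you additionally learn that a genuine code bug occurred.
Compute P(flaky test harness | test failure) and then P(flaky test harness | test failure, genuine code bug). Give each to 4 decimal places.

For the numerator, keep only flaky test harness=true terms: 0.102240 + 0.004680 = 0.106920
Denominator P(test failure): 0.03*0.85*0.96 + 0.26*0.85*0.04 + 0.71*0.15*0.96 + 0.78*0.15*0.04 = 0.140240
Posterior = 0.106920 / 0.140240 ≈ 0.7624

Now condition on the additional information:
Weight on flaky test harness=true, given the evidence: 0.78*0.15 = 0.117000
Denominator P(test failure | genuine code bug): 0.26*0.85 + 0.78*0.15 = 0.338000
P(flaky test harness | test failure, genuine code bug) = 0.117000/0.338000 ≈ 0.3462

P(flaky test harness | test failure) ≈ 0.7624; P(flaky test harness | test failure, genuine code bug) ≈ 0.3462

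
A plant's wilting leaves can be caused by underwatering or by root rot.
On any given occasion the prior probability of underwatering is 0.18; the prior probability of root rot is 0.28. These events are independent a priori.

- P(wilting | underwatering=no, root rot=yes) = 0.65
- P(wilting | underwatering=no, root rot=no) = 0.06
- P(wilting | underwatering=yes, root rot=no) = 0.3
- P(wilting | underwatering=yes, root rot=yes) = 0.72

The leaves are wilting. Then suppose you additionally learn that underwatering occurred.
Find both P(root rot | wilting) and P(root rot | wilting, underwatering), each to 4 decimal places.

P(root rot | wilting) ≈ 0.7140; P(root rot | wilting, underwatering) ≈ 0.4828

Enumerate the 4 (underwatering, root rot) configurations and weight by the priors:
  P(wilting) = 0.06·0.82·0.72 + 0.65·0.82·0.28 + 0.3·0.18·0.72 + 0.72·0.18·0.28
        = 0.035424 + 0.149240 + 0.038880 + 0.036288 = 0.259832
Keeping only the root rot-present terms gives 0.185528, so
  P(root rot | wilting) = 0.185528 / 0.259832 ≈ 0.7140

Now condition on the additional information:
P(wilting | underwatering) = 0.3×0.72 + 0.72×0.28 = 0.216000 + 0.201600 = 0.417600
Restricting to configurations with root rot present: 0.72×0.28 = 0.201600.
Hence the posterior is 0.201600/0.417600 ≈ 0.4828.
The drop from 0.7140 to 0.4828 is the explaining-away (discounting) effect.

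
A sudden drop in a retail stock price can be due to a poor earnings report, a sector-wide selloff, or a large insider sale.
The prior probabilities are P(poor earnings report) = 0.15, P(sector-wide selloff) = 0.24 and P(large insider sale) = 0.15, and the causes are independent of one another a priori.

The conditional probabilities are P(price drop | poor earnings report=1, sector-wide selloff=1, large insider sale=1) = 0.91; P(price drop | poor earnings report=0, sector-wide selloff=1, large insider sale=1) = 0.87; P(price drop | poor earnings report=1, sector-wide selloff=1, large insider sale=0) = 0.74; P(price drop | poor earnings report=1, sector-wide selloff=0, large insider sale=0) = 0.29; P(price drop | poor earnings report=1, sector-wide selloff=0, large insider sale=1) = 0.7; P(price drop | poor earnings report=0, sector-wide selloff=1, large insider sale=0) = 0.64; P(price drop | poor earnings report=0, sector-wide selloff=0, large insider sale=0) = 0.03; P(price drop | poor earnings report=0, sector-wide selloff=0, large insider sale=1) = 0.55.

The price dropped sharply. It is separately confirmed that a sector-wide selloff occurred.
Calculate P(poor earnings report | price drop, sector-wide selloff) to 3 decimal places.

P(poor earnings report | price drop, sector-wide selloff) ≈ 0.167

Numerator (weight on configurations with poor earnings report): 0.094350 + 0.020475 = 0.114825
Denominator P(price drop | sector-wide selloff): 0.64*0.85*0.85 + 0.87*0.85*0.15 + 0.74*0.15*0.85 + 0.91*0.15*0.15 = 0.688150
P(poor earnings report | price drop, sector-wide selloff) = 0.114825/0.688150 ≈ 0.167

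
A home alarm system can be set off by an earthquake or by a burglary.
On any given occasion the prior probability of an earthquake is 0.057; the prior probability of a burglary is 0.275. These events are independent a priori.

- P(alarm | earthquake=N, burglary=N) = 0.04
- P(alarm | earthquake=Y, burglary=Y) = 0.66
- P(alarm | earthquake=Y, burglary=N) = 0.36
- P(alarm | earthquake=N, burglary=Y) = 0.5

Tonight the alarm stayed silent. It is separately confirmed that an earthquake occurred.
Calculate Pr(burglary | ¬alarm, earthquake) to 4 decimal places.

P(¬alarm | earthquake) = 0.64·0.725 + 0.34·0.275 = 0.464000 + 0.093500 = 0.557500
Restricting to configurations with burglary present: 0.34·0.275 = 0.093500.
So P(burglary | ¬alarm, earthquake) = 0.093500/0.557500 ≈ 0.1677.

Pr(burglary | ¬alarm, earthquake) ≈ 0.1677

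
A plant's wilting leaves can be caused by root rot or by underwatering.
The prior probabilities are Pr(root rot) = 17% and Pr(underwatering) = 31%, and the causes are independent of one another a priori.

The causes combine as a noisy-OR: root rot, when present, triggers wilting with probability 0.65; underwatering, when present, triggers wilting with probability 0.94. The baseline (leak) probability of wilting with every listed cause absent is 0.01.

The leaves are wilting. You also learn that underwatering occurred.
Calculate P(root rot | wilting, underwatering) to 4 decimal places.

P(root rot | wilting, underwatering) ≈ 0.1758

Under noisy-OR, P(wilting | causes) = 1 − (1−0.01)·∏(1−qᵢ) over the active causes.
Weight on root rot=true, given the evidence: 0.97921·0.17 = 0.166466
Normalizer over all consistent configurations: 0.9406·0.83 + 0.97921·0.17 = 0.947164
P(root rot | wilting, underwatering) = 0.166466/0.947164 ≈ 0.1758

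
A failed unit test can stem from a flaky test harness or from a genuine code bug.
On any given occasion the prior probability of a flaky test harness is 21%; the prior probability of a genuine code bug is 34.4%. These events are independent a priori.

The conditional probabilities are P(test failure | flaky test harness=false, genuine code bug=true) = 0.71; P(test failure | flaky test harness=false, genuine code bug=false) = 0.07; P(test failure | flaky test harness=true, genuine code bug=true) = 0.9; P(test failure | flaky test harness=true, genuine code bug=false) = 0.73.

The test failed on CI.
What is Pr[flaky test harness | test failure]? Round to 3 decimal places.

P(test failure) = 0.07×0.79×0.656 + 0.71×0.79×0.344 + 0.73×0.21×0.656 + 0.9×0.21×0.344 = 0.036277 + 0.192950 + 0.100565 + 0.065016 = 0.394808
Restricting to configurations with flaky test harness present: 0.100565 + 0.065016 = 0.165581.
So P(flaky test harness | test failure) = 0.165581/0.394808 ≈ 0.419.

Pr[flaky test harness | test failure] ≈ 0.419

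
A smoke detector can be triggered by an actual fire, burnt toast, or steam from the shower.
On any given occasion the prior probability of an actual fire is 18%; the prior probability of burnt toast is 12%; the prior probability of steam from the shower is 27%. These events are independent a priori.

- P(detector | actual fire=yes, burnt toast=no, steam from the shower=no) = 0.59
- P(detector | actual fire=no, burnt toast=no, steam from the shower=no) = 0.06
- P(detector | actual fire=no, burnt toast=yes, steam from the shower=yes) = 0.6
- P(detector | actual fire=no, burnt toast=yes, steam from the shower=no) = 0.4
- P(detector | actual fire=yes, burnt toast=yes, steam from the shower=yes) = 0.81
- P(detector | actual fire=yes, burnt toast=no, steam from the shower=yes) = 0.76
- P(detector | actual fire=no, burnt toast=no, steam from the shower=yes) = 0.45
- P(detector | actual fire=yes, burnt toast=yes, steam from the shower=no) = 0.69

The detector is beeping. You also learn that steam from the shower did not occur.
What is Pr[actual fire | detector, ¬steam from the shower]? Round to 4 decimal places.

Pr[actual fire | detector, ¬steam from the shower] ≈ 0.5673

Sum P(detector|·) weighted by the priors over the 4 (actual fire, burnt toast) configurations:
  P(detector | ¬steam from the shower) = 0.06×0.82×0.88 + 0.4×0.82×0.12 + 0.59×0.18×0.88 + 0.69×0.18×0.12
        = 0.043296 + 0.039360 + 0.093456 + 0.014904 = 0.191016
The terms with actual fire present sum to 0.108360, so
  P(actual fire | detector, ¬steam from the shower) = 0.108360 / 0.191016 ≈ 0.5673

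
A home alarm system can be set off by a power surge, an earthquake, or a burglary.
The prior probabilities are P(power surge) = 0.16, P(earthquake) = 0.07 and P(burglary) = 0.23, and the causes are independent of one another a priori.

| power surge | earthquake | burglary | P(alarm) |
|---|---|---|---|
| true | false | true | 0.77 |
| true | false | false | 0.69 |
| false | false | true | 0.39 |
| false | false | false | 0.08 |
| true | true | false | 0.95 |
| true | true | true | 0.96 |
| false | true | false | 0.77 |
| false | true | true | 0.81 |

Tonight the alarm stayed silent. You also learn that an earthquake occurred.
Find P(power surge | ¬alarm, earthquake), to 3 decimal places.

Enumerate the 4 (power surge, burglary) configurations and weight by the priors:
  P(¬alarm | earthquake) = 0.23×0.84×0.77 + 0.19×0.84×0.23 + 0.05×0.16×0.77 + 0.04×0.16×0.23
        = 0.148764 + 0.036708 + 0.006160 + 0.001472 = 0.193104
Configurations with power surge contribute 0.007632, so
  P(power surge | ¬alarm, earthquake) = 0.007632 / 0.193104 ≈ 0.040

P(power surge | ¬alarm, earthquake) ≈ 0.040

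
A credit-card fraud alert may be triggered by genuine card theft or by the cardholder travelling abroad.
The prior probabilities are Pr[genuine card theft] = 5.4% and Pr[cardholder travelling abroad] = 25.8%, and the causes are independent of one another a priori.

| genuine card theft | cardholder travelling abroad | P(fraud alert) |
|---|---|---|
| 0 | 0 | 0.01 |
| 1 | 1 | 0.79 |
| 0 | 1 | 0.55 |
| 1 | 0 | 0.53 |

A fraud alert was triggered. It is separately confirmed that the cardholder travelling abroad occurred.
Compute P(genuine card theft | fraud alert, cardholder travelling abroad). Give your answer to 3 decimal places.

P(genuine card theft | fraud alert, cardholder travelling abroad) ≈ 0.076

By total probability over both values of genuine card theft:
  P(fraud alert | cardholder travelling abroad) = 0.55*0.946 + 0.79*0.054
        = 0.520300 + 0.042660 = 0.562960
Configurations with genuine card theft contribute 0.042660, so
  P(genuine card theft | fraud alert, cardholder travelling abroad) = 0.042660 / 0.562960 ≈ 0.076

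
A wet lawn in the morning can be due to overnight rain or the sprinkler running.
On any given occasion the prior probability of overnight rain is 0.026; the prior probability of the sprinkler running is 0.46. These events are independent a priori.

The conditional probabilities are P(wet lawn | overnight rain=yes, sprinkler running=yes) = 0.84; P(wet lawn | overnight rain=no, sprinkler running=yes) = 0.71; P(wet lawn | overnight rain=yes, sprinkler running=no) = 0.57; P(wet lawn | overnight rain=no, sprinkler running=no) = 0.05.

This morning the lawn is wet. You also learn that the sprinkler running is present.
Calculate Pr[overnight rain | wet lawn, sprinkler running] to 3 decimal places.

Pr[overnight rain | wet lawn, sprinkler running] ≈ 0.031

Enumerate both values of overnight rain and weight by the priors:
  P(wet lawn | sprinkler running) = 0.71·0.974 + 0.84·0.026
        = 0.691540 + 0.021840 = 0.713380
Keeping only the overnight rain-present terms gives 0.021840, so
  P(overnight rain | wet lawn, sprinkler running) = 0.021840 / 0.713380 ≈ 0.031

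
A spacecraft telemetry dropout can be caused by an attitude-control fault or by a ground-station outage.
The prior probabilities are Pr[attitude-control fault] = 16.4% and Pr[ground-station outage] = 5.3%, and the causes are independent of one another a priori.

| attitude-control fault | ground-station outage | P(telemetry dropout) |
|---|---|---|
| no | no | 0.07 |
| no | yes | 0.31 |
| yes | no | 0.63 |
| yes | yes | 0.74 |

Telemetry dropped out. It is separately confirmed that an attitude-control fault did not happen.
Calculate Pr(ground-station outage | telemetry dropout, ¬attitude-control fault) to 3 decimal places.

Pr(ground-station outage | telemetry dropout, ¬attitude-control fault) ≈ 0.199

Enumerate both values of ground-station outage and weight by the priors:
  P(telemetry dropout | ¬attitude-control fault) = 0.07·0.947 + 0.31·0.053
        = 0.066290 + 0.016430 = 0.082720
The terms with ground-station outage present sum to 0.016430, so
  P(ground-station outage | telemetry dropout, ¬attitude-control fault) = 0.016430 / 0.082720 ≈ 0.199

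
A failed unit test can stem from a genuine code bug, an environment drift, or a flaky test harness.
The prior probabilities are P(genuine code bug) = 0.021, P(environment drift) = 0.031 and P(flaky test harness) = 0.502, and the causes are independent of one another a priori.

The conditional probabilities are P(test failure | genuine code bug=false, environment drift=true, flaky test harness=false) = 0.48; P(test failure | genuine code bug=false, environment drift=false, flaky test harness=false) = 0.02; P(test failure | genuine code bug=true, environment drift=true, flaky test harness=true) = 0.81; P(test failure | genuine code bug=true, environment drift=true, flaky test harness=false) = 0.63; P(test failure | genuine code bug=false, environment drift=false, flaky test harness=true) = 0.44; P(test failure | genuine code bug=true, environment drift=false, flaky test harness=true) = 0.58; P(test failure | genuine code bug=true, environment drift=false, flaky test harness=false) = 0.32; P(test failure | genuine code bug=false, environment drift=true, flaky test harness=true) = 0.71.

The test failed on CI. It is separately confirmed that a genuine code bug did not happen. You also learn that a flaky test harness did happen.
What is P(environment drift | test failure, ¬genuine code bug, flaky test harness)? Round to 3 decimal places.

Numerator (weight on configurations with environment drift): 0.71×0.031 = 0.022010
The normalizing constant is 0.44×0.969 + 0.71×0.031 = 0.448370
P(environment drift | test failure, ¬genuine code bug, flaky test harness) = 0.022010/0.448370 ≈ 0.049

P(environment drift | test failure, ¬genuine code bug, flaky test harness) ≈ 0.049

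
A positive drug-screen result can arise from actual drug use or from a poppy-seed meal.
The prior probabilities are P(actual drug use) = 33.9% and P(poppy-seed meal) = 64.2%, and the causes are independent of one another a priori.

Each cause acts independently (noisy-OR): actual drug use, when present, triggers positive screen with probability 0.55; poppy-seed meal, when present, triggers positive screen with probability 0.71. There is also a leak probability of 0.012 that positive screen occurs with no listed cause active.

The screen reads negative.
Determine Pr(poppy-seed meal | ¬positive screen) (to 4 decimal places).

Under noisy-OR, P(positive screen | causes) = 1 − (1−0.012)·∏(1−qᵢ) over the active causes.
P(¬positive screen) = 0.988*0.661*0.358 + 0.28652*0.661*0.642 + 0.4446*0.339*0.358 + 0.128934*0.339*0.642 = 0.233798 + 0.121588 + 0.053958 + 0.028061 = 0.437405
Restricting to configurations with poppy-seed meal present: 0.121588 + 0.028061 = 0.149649.
So P(poppy-seed meal | ¬positive screen) = 0.149649/0.437405 ≈ 0.3421.

Pr(poppy-seed meal | ¬positive screen) ≈ 0.3421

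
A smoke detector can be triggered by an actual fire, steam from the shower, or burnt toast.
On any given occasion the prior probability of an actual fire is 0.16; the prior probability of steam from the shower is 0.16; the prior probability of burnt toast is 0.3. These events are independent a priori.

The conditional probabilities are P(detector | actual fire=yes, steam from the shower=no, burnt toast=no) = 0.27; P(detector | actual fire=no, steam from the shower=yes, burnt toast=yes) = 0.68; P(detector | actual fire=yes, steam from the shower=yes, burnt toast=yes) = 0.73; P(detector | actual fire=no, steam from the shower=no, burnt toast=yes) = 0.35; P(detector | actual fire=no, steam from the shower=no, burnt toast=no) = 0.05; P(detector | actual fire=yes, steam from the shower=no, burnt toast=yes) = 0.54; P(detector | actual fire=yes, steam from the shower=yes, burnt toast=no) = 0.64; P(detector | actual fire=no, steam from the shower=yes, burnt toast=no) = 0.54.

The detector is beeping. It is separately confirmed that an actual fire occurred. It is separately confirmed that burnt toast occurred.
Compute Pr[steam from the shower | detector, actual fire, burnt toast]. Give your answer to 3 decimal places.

Pr[steam from the shower | detector, actual fire, burnt toast] ≈ 0.205

For the numerator, keep only steam from the shower=true terms: 0.73*0.16 = 0.116800
Denominator P(detector | actual fire, burnt toast): 0.54*0.84 + 0.73*0.16 = 0.570400
Posterior = 0.116800 / 0.570400 ≈ 0.205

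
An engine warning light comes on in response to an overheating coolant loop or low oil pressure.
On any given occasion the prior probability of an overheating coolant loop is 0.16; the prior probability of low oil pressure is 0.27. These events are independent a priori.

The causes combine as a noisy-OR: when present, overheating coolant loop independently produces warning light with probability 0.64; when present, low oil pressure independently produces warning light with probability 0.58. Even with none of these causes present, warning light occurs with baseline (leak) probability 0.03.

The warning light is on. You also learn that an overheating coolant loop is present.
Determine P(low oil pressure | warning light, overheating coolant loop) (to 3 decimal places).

P(low oil pressure | warning light, overheating coolant loop) ≈ 0.327

Under noisy-OR, P(warning light | causes) = 1 − (1−0.03)·∏(1−qᵢ) over the active causes.
By total probability over both values of low oil pressure:
  P(warning light | overheating coolant loop) = 0.6508×0.73 + 0.853336×0.27
        = 0.475084 + 0.230401 = 0.705485
Keeping only the low oil pressure-present terms gives 0.230401, so
  P(low oil pressure | warning light, overheating coolant loop) = 0.230401 / 0.705485 ≈ 0.327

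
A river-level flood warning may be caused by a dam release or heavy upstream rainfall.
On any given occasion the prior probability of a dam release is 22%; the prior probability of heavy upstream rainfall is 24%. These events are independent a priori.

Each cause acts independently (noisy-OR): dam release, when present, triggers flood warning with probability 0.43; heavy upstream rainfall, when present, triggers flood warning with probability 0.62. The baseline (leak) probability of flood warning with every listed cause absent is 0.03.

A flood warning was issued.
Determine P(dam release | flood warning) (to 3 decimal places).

P(dam release | flood warning) ≈ 0.461

Under noisy-OR, P(flood warning | causes) = 1 − (1−0.03)·∏(1−qᵢ) over the active causes.
Enumerate the 4 (dam release, heavy upstream rainfall) configurations and weight by the priors:
  P(flood warning) = 0.03*0.78*0.76 + 0.6314*0.78*0.24 + 0.4471*0.22*0.76 + 0.789898*0.22*0.24
        = 0.017784 + 0.118198 + 0.074755 + 0.041707 = 0.252444
The terms with dam release present sum to 0.116462, so
  P(dam release | flood warning) = 0.116462 / 0.252444 ≈ 0.461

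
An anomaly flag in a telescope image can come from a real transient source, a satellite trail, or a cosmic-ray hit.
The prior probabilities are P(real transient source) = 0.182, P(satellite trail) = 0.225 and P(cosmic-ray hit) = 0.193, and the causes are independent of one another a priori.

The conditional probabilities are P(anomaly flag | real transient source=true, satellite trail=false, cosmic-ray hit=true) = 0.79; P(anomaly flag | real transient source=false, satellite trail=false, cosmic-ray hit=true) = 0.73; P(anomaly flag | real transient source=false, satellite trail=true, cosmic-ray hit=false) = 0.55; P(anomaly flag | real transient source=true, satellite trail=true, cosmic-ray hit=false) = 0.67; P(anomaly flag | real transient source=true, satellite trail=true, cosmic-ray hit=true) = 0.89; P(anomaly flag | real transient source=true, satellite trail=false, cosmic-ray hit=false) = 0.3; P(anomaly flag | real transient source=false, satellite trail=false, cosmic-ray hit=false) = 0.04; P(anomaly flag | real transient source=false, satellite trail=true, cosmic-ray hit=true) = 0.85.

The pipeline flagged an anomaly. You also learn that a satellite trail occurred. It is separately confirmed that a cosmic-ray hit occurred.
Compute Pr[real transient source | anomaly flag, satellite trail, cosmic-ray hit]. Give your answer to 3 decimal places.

Pr[real transient source | anomaly flag, satellite trail, cosmic-ray hit] ≈ 0.189

By total probability over both values of real transient source:
  P(anomaly flag | satellite trail, cosmic-ray hit) = 0.85×0.818 + 0.89×0.182
        = 0.695300 + 0.161980 = 0.857280
The terms with real transient source present sum to 0.161980, so
  P(real transient source | anomaly flag, satellite trail, cosmic-ray hit) = 0.161980 / 0.857280 ≈ 0.189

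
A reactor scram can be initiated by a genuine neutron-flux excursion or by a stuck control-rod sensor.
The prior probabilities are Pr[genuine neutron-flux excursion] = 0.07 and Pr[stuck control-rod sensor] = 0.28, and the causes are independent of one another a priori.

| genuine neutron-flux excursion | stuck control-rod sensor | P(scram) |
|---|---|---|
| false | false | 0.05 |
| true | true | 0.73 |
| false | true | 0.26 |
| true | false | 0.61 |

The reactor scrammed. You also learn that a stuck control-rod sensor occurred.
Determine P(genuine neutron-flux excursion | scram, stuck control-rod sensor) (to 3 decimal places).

P(genuine neutron-flux excursion | scram, stuck control-rod sensor) ≈ 0.174

Sum P(scram|·) weighted by the priors over both values of genuine neutron-flux excursion:
  P(scram | stuck control-rod sensor) = 0.26×0.93 + 0.73×0.07
        = 0.241800 + 0.051100 = 0.292900
Configurations with genuine neutron-flux excursion contribute 0.051100, so
  P(genuine neutron-flux excursion | scram, stuck control-rod sensor) = 0.051100 / 0.292900 ≈ 0.174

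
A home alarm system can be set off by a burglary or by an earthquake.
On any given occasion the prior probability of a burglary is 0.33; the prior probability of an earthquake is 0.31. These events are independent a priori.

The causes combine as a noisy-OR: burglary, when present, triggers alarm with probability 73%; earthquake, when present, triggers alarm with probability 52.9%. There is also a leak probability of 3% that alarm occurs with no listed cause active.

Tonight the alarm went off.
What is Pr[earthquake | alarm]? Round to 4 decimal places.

Pr[earthquake | alarm] ≈ 0.5267

Under noisy-OR, P(alarm | causes) = 1 − (1−0.03)·∏(1−qᵢ) over the active causes.
P(alarm) = 0.03×0.67×0.69 + 0.54313×0.67×0.31 + 0.7381×0.33×0.69 + 0.876645×0.33×0.31 = 0.013869 + 0.112808 + 0.168065 + 0.089681 = 0.384423
Restricting to configurations with earthquake present: 0.112808 + 0.089681 = 0.202489.
So P(earthquake | alarm) = 0.202489/0.384423 ≈ 0.5267.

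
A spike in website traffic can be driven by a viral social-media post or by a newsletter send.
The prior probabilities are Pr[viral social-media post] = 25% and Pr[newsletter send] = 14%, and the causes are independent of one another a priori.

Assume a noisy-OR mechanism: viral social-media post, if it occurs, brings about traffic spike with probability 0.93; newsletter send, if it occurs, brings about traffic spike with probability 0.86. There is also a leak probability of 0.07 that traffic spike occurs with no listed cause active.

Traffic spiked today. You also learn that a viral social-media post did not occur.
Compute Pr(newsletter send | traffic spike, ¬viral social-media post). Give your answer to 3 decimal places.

Pr(newsletter send | traffic spike, ¬viral social-media post) ≈ 0.669

Under noisy-OR, P(traffic spike | causes) = 1 − (1−0.07)·∏(1−qᵢ) over the active causes.
Numerator (weight on configurations with newsletter send): 0.8698×0.14 = 0.121772
The normalizing constant is 0.07×0.86 + 0.8698×0.14 = 0.181972
P(newsletter send | traffic spike, ¬viral social-media post) = 0.121772/0.181972 ≈ 0.669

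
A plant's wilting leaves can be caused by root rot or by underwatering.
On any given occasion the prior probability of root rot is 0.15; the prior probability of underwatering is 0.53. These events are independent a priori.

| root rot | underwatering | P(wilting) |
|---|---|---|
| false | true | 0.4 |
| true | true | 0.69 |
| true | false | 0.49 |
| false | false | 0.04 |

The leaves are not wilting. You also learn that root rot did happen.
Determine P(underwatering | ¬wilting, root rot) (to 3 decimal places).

Sum P(¬wilting|·) weighted by the priors over both values of underwatering:
  P(¬wilting | root rot) = 0.51·0.47 + 0.31·0.53
        = 0.239700 + 0.164300 = 0.404000
The terms with underwatering present sum to 0.164300, so
  P(underwatering | ¬wilting, root rot) = 0.164300 / 0.404000 ≈ 0.407

P(underwatering | ¬wilting, root rot) ≈ 0.407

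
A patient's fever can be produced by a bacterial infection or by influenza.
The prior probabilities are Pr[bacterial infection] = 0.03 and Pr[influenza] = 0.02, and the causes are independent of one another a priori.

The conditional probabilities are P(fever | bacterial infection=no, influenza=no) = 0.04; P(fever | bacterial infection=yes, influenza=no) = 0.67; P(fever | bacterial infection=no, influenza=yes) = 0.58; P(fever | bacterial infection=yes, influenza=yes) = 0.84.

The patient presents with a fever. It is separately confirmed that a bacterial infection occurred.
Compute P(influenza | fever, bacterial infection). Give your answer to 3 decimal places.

By total probability over both values of influenza:
  P(fever | bacterial infection) = 0.67*0.98 + 0.84*0.02
        = 0.656600 + 0.016800 = 0.673400
Keeping only the influenza-present terms gives 0.016800, so
  P(influenza | fever, bacterial infection) = 0.016800 / 0.673400 ≈ 0.025

P(influenza | fever, bacterial infection) ≈ 0.025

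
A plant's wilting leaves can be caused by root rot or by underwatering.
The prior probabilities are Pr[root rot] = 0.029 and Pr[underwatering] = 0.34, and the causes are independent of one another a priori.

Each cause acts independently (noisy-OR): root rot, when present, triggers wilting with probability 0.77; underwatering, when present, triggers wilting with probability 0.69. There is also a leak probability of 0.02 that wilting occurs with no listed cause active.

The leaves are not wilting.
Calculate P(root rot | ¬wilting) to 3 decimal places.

P(root rot | ¬wilting) ≈ 0.007

Under noisy-OR, P(wilting | causes) = 1 − (1−0.02)·∏(1−qᵢ) over the active causes.
Enumerate the 4 (root rot, underwatering) configurations and weight by the priors:
  P(¬wilting) = 0.98·0.971·0.66 + 0.3038·0.971·0.34 + 0.2254·0.029·0.66 + 0.069874·0.029·0.34
        = 0.628043 + 0.100297 + 0.004314 + 0.000689 = 0.733343
Keeping only the root rot-present terms gives 0.005003, so
  P(root rot | ¬wilting) = 0.005003 / 0.733343 ≈ 0.007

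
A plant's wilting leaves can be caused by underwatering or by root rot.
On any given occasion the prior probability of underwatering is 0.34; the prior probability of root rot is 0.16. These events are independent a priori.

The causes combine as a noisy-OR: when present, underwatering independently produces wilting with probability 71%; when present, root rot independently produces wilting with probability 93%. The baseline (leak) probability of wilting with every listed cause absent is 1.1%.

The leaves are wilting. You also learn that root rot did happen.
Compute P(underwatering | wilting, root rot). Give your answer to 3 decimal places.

P(underwatering | wilting, root rot) ≈ 0.352

Under noisy-OR, P(wilting | causes) = 1 − (1−0.011)·∏(1−qᵢ) over the active causes.
P(wilting | root rot) = 0.93077×0.66 + 0.979923×0.34 = 0.614308 + 0.333174 = 0.947482
Restricting to configurations with underwatering present: 0.979923×0.34 = 0.333174.
Hence the posterior is 0.333174/0.947482 ≈ 0.352.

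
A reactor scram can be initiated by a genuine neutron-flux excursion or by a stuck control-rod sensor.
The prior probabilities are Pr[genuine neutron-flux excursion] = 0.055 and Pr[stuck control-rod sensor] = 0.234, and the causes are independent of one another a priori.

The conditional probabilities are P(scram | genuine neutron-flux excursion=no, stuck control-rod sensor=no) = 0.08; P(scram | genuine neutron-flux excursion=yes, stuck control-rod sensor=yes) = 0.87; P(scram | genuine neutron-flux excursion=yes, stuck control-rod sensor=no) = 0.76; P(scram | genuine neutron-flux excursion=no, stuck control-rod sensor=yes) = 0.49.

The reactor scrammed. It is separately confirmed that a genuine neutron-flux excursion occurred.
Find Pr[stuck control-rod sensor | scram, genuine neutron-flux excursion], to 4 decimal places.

For the numerator, keep only stuck control-rod sensor=true terms: 0.87×0.234 = 0.203580
The normalizing constant is 0.76×0.766 + 0.87×0.234 = 0.785740
P(stuck control-rod sensor | scram, genuine neutron-flux excursion) = 0.203580/0.785740 ≈ 0.2591

Pr[stuck control-rod sensor | scram, genuine neutron-flux excursion] ≈ 0.2591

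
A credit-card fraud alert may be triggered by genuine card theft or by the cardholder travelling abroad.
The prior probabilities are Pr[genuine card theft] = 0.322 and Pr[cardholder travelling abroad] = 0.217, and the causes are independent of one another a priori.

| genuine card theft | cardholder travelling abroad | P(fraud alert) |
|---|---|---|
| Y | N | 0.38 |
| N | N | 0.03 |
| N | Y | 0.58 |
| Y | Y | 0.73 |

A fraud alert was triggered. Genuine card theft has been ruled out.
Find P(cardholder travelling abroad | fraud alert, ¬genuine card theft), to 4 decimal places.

P(cardholder travelling abroad | fraud alert, ¬genuine card theft) ≈ 0.8427

For the numerator, keep only cardholder travelling abroad=true terms: 0.58*0.217 = 0.125860
The normalizing constant is 0.03*0.783 + 0.58*0.217 = 0.149350
Posterior = 0.125860 / 0.149350 ≈ 0.8427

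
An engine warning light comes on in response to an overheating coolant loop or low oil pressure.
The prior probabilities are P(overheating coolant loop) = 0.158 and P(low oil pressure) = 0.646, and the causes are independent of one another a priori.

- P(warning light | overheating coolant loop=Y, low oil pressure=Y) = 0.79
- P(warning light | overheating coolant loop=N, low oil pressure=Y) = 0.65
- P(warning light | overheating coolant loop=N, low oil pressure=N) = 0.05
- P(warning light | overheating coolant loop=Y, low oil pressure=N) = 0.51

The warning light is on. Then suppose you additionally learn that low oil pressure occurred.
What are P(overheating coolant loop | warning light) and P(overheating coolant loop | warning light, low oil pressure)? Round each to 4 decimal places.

P(overheating coolant loop | warning light) ≈ 0.2285; P(overheating coolant loop | warning light, low oil pressure) ≈ 0.1857

Weight on overheating coolant loop=true, given the evidence: 0.028525 + 0.080634 = 0.109159
Denominator P(warning light): 0.05×0.842×0.354 + 0.65×0.842×0.646 + 0.51×0.158×0.354 + 0.79×0.158×0.646 = 0.477618
Posterior = 0.109159 / 0.477618 ≈ 0.2285

Now also conditioning on low oil pressure=true:
Numerator (weight on configurations with overheating coolant loop): 0.79×0.158 = 0.124820
Normalizer over all consistent configurations: 0.65×0.842 + 0.79×0.158 = 0.672120
Posterior = 0.124820 / 0.672120 ≈ 0.1857
— low oil pressure explains away the evidence for overheating coolant loop.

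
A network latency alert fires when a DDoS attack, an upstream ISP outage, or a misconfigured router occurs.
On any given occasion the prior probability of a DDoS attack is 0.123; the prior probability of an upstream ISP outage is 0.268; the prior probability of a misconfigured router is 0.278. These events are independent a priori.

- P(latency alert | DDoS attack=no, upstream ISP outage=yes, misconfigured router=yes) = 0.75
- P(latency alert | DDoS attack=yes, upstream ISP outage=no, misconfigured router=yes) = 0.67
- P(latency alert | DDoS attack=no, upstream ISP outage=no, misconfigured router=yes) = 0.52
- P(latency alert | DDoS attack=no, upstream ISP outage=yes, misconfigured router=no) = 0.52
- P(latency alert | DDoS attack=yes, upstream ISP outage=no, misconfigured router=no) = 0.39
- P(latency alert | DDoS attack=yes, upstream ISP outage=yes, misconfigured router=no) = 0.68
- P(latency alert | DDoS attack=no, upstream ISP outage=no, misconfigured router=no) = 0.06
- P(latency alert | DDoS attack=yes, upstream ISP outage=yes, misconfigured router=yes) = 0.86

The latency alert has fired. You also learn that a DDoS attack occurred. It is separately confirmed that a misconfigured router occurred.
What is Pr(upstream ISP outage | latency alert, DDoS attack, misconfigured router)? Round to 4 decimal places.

Pr(upstream ISP outage | latency alert, DDoS attack, misconfigured router) ≈ 0.3197

P(latency alert | DDoS attack, misconfigured router) = 0.67·0.732 + 0.86·0.268 = 0.490440 + 0.230480 = 0.720920
The upstream ISP outage-present share is 0.86·0.268 = 0.230480.
Hence the posterior is 0.230480/0.720920 ≈ 0.3197.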